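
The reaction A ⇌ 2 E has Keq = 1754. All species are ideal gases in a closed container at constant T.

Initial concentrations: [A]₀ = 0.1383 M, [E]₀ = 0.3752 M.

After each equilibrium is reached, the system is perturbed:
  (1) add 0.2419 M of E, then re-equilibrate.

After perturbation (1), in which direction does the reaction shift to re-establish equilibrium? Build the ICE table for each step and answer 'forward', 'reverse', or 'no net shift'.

Q₀ = 1.018 vs Keq = 1754 ⇒ Q<K, forward
Step 1:
                    A           E
  Initial      0.1383      0.3752
  Change      -0.1381      0.2761
  Equil    2.4185e-04      0.6513
  solve Keq expr → x = 0.1381; check Q = 1754
Then add 0.2419 M of E.
Step 2:
                    A           E
  Initial  2.4185e-04      0.8932
  Change   2.1258e-04 -4.2516e-04
  Equil    4.5443e-04      0.8928
  solve Keq expr → x = -2.1258e-04; check Q = 1754

Direction: reverse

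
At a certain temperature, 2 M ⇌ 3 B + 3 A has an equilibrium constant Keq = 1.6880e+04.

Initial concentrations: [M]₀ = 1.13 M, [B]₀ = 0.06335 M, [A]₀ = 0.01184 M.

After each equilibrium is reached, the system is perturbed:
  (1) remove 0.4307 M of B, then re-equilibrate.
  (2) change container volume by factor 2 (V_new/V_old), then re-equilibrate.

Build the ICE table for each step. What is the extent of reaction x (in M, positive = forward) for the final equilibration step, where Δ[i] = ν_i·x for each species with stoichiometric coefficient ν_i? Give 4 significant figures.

Q₀ = 3.3047e-10 vs Keq = 1.6880e+04 ⇒ Q<K, forward
Step 1:
                    M           B           A
  I              1.13     0.06335     0.01184
  C            -1.094        1.64        1.64
  E           0.03636       1.704       1.652
  solve Keq expr → x = 0.5468; check Q = 1.6880e+04
Then remove 0.4307 M of B.
Step 2:
                    M           B           A
  I           0.03636       1.273       1.652
  C          -0.01198     0.01797     0.01797
  E           0.02437       1.291        1.67
  solve Keq expr → x = 0.005991; check Q = 1.6880e+04
Then change container volume by factor 2 (V_new/V_old).
Step 3:
                    M           B           A
  I           0.01219      0.6455      0.8351
  C         -0.008968     0.01345     0.01345
  E          0.003219       0.659      0.8486
  solve Keq expr → x = 0.004484; check Q = 1.6880e+04

x = 0.004484 M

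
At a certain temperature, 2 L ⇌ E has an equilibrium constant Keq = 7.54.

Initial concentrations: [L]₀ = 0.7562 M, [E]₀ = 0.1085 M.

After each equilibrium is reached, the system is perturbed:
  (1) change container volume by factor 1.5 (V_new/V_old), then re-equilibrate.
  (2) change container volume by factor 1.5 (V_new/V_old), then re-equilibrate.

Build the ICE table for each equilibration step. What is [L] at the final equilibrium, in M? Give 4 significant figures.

Q₀ = 0.1897 vs Keq = 7.54 ⇒ Q<K, forward
Step 1:
                  L         E
  Initial    0.7562    0.1085
  Change    -0.5332    0.2666
  Equil       0.223    0.3751
  solve Keq expr → x = 0.2666; check Q = 7.54
Then change container volume by factor 1.5 (V_new/V_old).
Step 2:
                  L         E
  Initial    0.1487    0.2501
  Change    0.02821   -0.0141
  Equil      0.1769     0.236
  solve Keq expr → x = -0.0141; check Q = 7.54
Then change container volume by factor 1.5 (V_new/V_old).
Step 3:
                  L         E
  Initial    0.1179    0.1573
  Change    0.02149  -0.01074
  Equil      0.1394    0.1466
  solve Keq expr → x = -0.01074; check Q = 7.54

[L]_eq = 0.1394 M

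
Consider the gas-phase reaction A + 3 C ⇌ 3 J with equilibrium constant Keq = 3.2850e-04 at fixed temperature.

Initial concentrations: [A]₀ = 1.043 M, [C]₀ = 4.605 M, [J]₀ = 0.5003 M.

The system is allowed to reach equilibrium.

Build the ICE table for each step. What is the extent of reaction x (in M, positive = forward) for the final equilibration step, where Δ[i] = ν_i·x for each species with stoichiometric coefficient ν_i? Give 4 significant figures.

x = -0.05372 M

Q₀ = 0.001229 vs Keq = 3.2850e-04 ⇒ Q>K, reverse
Step 1:
                    A           C           J
  init          1.043       4.605      0.5003
  Δ           0.05372      0.1612     -0.1612
  eq            1.097       4.766      0.3391
  solve Keq expr → x = -0.05372; check Q = 3.2850e-04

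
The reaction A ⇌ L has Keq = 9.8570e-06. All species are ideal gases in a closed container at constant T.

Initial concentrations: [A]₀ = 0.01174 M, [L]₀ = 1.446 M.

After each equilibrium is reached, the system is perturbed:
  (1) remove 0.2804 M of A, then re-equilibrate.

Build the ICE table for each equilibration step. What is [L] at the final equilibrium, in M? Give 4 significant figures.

Q₀ = 123.2 vs Keq = 9.8570e-06 ⇒ Q>K, reverse
Step 1:
                    A           L
  init        0.01174       1.446
  Δ             1.446      -1.446
  eq            1.458  1.4369e-05
  solve Keq expr → x = -1.446; check Q = 9.8570e-06
Then remove 0.2804 M of A.
Step 2:
                    A           L
  init          1.177  1.4369e-05
  Δ        2.7639e-06 -2.7639e-06
  eq            1.177  1.1605e-05
  solve Keq expr → x = -2.7639e-06; check Q = 9.8570e-06

[L]_eq = 1.1605e-05 M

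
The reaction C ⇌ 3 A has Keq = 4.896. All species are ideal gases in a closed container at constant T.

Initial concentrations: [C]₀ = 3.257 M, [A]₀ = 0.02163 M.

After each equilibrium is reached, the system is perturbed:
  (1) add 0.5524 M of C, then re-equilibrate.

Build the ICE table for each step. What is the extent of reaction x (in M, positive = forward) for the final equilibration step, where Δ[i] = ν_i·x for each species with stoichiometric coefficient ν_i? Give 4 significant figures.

Q₀ = 3.1071e-06 vs Keq = 4.896 ⇒ Q<K, forward
Step 1:
                    C           A
  Initial       3.257     0.02163
  Change      -0.7606       2.282
  Equil         2.496       2.303
  solve Keq expr → x = 0.7606; check Q = 4.896
Then add 0.5524 M of C.
Step 2:
                    C           A
  Initial       3.049       2.303
  Change     -0.04853      0.1456
  Equil             3       2.449
  solve Keq expr → x = 0.04853; check Q = 4.896

x = 0.04853 M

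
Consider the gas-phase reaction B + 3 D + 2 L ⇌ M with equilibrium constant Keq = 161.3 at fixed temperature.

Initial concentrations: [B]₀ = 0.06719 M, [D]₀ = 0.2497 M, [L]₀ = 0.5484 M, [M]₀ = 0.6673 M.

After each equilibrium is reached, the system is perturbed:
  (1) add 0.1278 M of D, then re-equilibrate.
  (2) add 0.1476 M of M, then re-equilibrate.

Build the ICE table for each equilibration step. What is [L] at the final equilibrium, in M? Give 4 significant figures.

Q₀ = 2121 vs Keq = 161.3 ⇒ Q>K, reverse
Step 1:
                    B           D           L           M
  I           0.06719      0.2497      0.5484      0.6673
  C           0.05513      0.1654      0.1103    -0.05513
  E            0.1223      0.4151      0.6587      0.6122
  solve Keq expr → x = -0.05513; check Q = 161.3
Then add 0.1278 M of D.
Step 2:
                    B           D           L           M
  I            0.1223      0.5429      0.6587      0.6122
  C           -0.0232     -0.0696     -0.0464      0.0232
  E           0.09912      0.4733      0.6123      0.6354
  solve Keq expr → x = 0.0232; check Q = 161.3
Then add 0.1476 M of M.
Step 3:
                    B           D           L           M
  I           0.09912      0.4733      0.6123       0.783
  C          0.005764     0.01729     0.01153   -0.005764
  E            0.1049      0.4906      0.6238      0.7772
  solve Keq expr → x = -0.005764; check Q = 161.3

[L]_eq = 0.6238 M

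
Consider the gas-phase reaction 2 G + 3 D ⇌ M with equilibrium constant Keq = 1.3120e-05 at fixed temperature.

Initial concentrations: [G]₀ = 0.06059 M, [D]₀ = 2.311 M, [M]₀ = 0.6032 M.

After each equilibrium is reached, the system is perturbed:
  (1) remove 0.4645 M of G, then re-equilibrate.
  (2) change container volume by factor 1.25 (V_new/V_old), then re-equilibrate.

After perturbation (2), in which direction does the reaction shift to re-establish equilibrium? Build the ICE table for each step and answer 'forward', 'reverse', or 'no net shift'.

Q₀ = 13.31 vs Keq = 1.3120e-05 ⇒ Q>K, reverse
Step 1:
                   G          D          M
  Initial    0.06059      2.311     0.6032
  Change       1.203      1.805    -0.6017
  Equil        1.264      4.116   0.001462
  solve Keq expr → x = -0.6017; check Q = 1.3120e-05
Then remove 0.4645 M of G.
Step 2:
                   G          D          M
  Initial     0.7996      4.116   0.001462
  Change    0.001747    0.00262 -8.7341e-04
  Equil       0.8013      4.119 5.8865e-04
  solve Keq expr → x = -8.7341e-04; check Q = 1.3120e-05
Then change container volume by factor 1.25 (V_new/V_old).
Step 3:
                   G          D          M
  Initial     0.6411      3.295 4.7092e-04
  Change  5.5511e-04 8.3266e-04 -2.7755e-04
  Equil       0.6416      3.296 1.9337e-04
  solve Keq expr → x = -2.7755e-04; check Q = 1.3120e-05

Direction: reverse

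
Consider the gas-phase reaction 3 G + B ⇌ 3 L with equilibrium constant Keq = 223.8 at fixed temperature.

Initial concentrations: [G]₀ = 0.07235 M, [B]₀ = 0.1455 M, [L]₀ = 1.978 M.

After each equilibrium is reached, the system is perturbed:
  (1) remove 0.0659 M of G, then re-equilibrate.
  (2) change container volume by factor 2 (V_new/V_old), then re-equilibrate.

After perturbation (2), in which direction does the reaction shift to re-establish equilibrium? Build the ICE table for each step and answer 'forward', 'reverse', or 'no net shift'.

Q₀ = 1.4044e+05 vs Keq = 223.8 ⇒ Q>K, reverse
Step 1:
                  G         B         L
  I         0.07235    0.1455     1.978
  C          0.3476    0.1159   -0.3476
  E            0.42    0.2614      1.63
  solve Keq expr → x = -0.1159; check Q = 223.8
Then remove 0.0659 M of G.
Step 2:
                  G         B         L
  I          0.3541    0.2614      1.63
  C         0.04626   0.01542  -0.04626
  E          0.4004    0.2768     1.584
  solve Keq expr → x = -0.01542; check Q = 223.8
Then change container volume by factor 2 (V_new/V_old).
Step 3:
                  G         B         L
  I          0.2002    0.1384     0.792
  C         0.03464   0.01155  -0.03464
  E          0.2348    0.1499    0.7574
  solve Keq expr → x = -0.01155; check Q = 223.8

Direction: reverse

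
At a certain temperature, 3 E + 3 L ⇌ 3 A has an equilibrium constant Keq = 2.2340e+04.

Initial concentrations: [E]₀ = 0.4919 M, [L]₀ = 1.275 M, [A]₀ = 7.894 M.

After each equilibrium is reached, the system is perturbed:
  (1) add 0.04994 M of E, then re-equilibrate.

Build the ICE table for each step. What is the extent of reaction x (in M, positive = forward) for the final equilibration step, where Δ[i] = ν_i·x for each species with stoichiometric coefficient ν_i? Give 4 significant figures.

Q₀ = 1994 vs Keq = 2.2340e+04 ⇒ Q<K, forward
Step 1:
                  E         L         A
  Initial    0.4919     1.275     7.894
  Change    -0.2191   -0.2191    0.2191
  Equil      0.2728     1.056     8.113
  solve Keq expr → x = 0.07303; check Q = 2.2340e+04
Then add 0.04994 M of E.
Step 2:
                  E         L         A
  Initial    0.3228     1.056     8.113
  Change   -0.03833  -0.03833   0.03833
  Equil      0.2844     1.018     8.151
  solve Keq expr → x = 0.01278; check Q = 2.2340e+04

x = 0.01278 M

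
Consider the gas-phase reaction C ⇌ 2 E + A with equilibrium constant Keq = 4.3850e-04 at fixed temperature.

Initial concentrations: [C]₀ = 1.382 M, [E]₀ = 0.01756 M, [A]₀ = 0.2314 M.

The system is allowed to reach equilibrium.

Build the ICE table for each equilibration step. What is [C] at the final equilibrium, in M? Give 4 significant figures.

[C]_eq = 1.366 M

Q₀ = 5.1630e-05 vs Keq = 4.3850e-04 ⇒ Q<K, forward
Step 1:
                    C           E           A
  Initial       1.382     0.01756      0.2314
  Change     -0.01583     0.03166     0.01583
  Equil         1.366     0.04922      0.2472
  solve Keq expr → x = 0.01583; check Q = 4.3850e-04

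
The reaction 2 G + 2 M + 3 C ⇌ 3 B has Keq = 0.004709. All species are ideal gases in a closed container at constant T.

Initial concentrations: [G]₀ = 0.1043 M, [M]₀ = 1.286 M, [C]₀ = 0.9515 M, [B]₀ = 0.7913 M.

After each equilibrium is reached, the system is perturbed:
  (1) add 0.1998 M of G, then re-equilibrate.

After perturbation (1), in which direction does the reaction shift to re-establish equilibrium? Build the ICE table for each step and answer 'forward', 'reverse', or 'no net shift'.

Q₀ = 31.97 vs Keq = 0.004709 ⇒ Q>K, reverse
Step 1:
                    G           M           C           B
  Initial      0.1043       1.286      0.9515      0.7913
  Change       0.3801      0.3801      0.5702     -0.5702
  Equil        0.4844       1.666       1.522      0.2211
  solve Keq expr → x = -0.1901; check Q = 0.004709
Then add 0.1998 M of G.
Step 2:
                    G           M           C           B
  Initial      0.6842       1.666       1.522      0.2211
  Change     -0.02667    -0.02667    -0.04001     0.04001
  Equil        0.6576       1.639       1.482      0.2611
  solve Keq expr → x = 0.01334; check Q = 0.004709

Direction: forward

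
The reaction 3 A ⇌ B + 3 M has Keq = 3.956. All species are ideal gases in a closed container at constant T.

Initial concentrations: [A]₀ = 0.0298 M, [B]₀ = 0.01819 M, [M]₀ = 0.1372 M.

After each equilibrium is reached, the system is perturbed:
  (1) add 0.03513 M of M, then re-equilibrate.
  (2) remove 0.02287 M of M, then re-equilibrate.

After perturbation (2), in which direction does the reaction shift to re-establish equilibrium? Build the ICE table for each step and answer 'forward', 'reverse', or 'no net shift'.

Direction: forward

Q₀ = 1.775 vs Keq = 3.956 ⇒ Q<K, forward
Step 1:
                  A         B         M
  Initial    0.0298   0.01819    0.1372
  Change  -0.005346  0.001782  0.005346
  Equil     0.02445   0.01997    0.1425
  solve Keq expr → x = 0.001782; check Q = 3.956
Then add 0.03513 M of M.
Step 2:
                  A         B         M
  Initial   0.02445   0.01997    0.1777
  Change   0.004494 -0.001498 -0.004494
  Equil     0.02895   0.01847    0.1732
  solve Keq expr → x = -0.001498; check Q = 3.956
Then remove 0.02287 M of M.
Step 3:
                  A         B         M
  Initial   0.02895   0.01847    0.1503
  Change  -0.002899 9.6638e-04  0.002899
  Equil     0.02605   0.01944    0.1532
  solve Keq expr → x = 9.6638e-04; check Q = 3.956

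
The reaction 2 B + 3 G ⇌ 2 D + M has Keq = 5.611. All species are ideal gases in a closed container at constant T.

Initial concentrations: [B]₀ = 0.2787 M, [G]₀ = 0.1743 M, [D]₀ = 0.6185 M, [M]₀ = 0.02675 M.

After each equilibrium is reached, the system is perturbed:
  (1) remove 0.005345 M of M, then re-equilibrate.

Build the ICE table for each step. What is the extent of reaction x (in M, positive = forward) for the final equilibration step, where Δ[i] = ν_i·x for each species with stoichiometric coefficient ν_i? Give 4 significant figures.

x = 0.002947 M

Q₀ = 24.88 vs Keq = 5.611 ⇒ Q>K, reverse
Step 1:
                   B          G          D          M
  I           0.2787     0.1743     0.6185    0.02675
  C          0.02531    0.03797   -0.02531   -0.01266
  E            0.304     0.2123     0.5932    0.01409
  solve Keq expr → x = -0.01266; check Q = 5.611
Then remove 0.005345 M of M.
Step 2:
                   B          G          D          M
  I            0.304     0.2123     0.5932    0.00875
  C        -0.005893   -0.00884   0.005893   0.002947
  E           0.2981     0.2034     0.5991     0.0117
  solve Keq expr → x = 0.002947; check Q = 5.611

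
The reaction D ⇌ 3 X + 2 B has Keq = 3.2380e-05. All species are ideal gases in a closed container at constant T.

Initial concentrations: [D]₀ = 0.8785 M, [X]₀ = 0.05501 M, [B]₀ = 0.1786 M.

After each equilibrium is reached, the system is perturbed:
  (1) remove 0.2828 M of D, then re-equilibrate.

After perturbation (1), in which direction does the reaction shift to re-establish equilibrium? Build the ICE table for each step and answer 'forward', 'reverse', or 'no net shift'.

Direction: reverse

Q₀ = 6.0443e-06 vs Keq = 3.2380e-05 ⇒ Q<K, forward
Step 1:
                   D          X          B
  Initial     0.8785    0.05501     0.1786
  Change    -0.01119    0.03358    0.02239
  Equil       0.8673    0.08859      0.201
  solve Keq expr → x = 0.01119; check Q = 3.2380e-05
Then remove 0.2828 M of D.
Step 2:
                   D          X          B
  Initial     0.5845    0.08859      0.201
  Change    0.003055  -0.009166  -0.006111
  Equil       0.5876    0.07942     0.1949
  solve Keq expr → x = -0.003055; check Q = 3.2380e-05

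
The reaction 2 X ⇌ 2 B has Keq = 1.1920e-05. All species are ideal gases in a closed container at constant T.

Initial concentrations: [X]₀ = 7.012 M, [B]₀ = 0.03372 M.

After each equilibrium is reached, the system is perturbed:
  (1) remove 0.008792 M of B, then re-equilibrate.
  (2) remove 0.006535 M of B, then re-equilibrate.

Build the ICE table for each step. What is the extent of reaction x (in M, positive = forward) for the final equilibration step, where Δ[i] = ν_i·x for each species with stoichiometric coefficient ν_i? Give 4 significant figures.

x = 0.003256 M

Q₀ = 2.3126e-05 vs Keq = 1.1920e-05 ⇒ Q>K, reverse
Step 1:
                  X         B
  init        7.012   0.03372
  Δ        0.009478 -0.009478
  eq          7.021   0.02424
  solve Keq expr → x = -0.004739; check Q = 1.1920e-05
Then remove 0.008792 M of B.
Step 2:
                  X         B
  init        7.021   0.01545
  Δ       -0.008762  0.008762
  eq          7.013   0.02421
  solve Keq expr → x = 0.004381; check Q = 1.1920e-05
Then remove 0.006535 M of B.
Step 3:
                  X         B
  init        7.013   0.01768
  Δ       -0.006513  0.006513
  eq          7.006   0.02419
  solve Keq expr → x = 0.003256; check Q = 1.1920e-05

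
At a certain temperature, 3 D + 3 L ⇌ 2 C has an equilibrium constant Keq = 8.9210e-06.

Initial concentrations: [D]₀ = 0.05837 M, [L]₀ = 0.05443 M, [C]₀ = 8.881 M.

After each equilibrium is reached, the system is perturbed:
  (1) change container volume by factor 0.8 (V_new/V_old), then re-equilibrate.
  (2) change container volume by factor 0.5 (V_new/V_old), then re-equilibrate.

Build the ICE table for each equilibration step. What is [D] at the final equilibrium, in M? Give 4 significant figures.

Q₀ = 2.4595e+09 vs Keq = 8.9210e-06 ⇒ Q>K, reverse
Step 1:
                    D           L           C
  Initial     0.05837     0.05443       8.881
  Change         9.46        9.46      -6.307
  Equil         9.519       9.515       2.574
  solve Keq expr → x = -3.153; check Q = 8.9210e-06
Then change container volume by factor 0.8 (V_new/V_old).
Step 2:
                    D           L           C
  Initial        11.9       11.89       3.218
  Change      -0.9879     -0.9879      0.6586
  Equil         10.91       10.91       3.876
  solve Keq expr → x = 0.3293; check Q = 8.9210e-06
Then change container volume by factor 0.5 (V_new/V_old).
Step 3:
                    D           L           C
  Initial       21.82       21.81       7.753
  Change       -6.022      -6.022       4.015
  Equil          15.8       15.79       11.77
  solve Keq expr → x = 2.007; check Q = 8.9210e-06

[D]_eq = 15.8 M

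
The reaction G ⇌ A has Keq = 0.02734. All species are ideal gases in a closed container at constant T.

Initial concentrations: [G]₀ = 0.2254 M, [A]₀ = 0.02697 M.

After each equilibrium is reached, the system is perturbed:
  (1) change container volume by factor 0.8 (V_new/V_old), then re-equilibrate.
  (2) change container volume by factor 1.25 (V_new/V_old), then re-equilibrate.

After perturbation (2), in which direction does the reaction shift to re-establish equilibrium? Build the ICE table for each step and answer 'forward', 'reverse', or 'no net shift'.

Q₀ = 0.1197 vs Keq = 0.02734 ⇒ Q>K, reverse
Step 1:
                    G           A
  Initial      0.2254     0.02697
  Change      0.02025    -0.02025
  Equil        0.2457    0.006716
  solve Keq expr → x = -0.02025; check Q = 0.02734
Then change container volume by factor 0.8 (V_new/V_old).
Step 2:
                    G           A
  Initial      0.3071    0.008395
  Change            0           0
  Equil        0.3071    0.008395
  solve Keq expr → x = 0; check Q = 0.02734
Then change container volume by factor 1.25 (V_new/V_old).
Step 3:
                    G           A
  Initial      0.2457    0.006716
  Change            0           0
  Equil        0.2457    0.006716
  solve Keq expr → x = 0; check Q = 0.02734

Direction: no net shift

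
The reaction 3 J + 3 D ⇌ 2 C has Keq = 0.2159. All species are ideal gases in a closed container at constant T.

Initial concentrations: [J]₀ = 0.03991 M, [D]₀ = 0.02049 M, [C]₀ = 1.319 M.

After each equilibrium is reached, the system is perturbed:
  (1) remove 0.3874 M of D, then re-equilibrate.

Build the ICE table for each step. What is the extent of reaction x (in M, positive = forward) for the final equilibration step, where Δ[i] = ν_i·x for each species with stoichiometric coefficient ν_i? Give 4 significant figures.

Q₀ = 3.1814e+09 vs Keq = 0.2159 ⇒ Q>K, reverse
Step 1:
                    J           D           C
  Initial     0.03991     0.02049       1.319
  Change        1.064       1.064     -0.7096
  Equil         1.104       1.085      0.6094
  solve Keq expr → x = -0.3548; check Q = 0.2159
Then remove 0.3874 M of D.
Step 2:
                    J           D           C
  Initial       1.104      0.6975      0.6094
  Change         0.15        0.15        -0.1
  Equil         1.254      0.8476      0.5094
  solve Keq expr → x = -0.05001; check Q = 0.2159

x = -0.05001 M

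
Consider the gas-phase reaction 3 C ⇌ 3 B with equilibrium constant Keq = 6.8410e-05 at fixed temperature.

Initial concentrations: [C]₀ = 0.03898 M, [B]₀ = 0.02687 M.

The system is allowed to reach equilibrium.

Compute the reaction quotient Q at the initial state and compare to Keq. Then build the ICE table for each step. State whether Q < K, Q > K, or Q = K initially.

Q₀ = 0.3275; Q > K (proceeds reverse)

Q₀ = 0.3275 vs Keq = 6.8410e-05 ⇒ Q>K, reverse
Step 1:
                    C           B
  Initial     0.03898     0.02687
  Change      0.02428    -0.02428
  Equil       0.06326    0.002587
  solve Keq expr → x = -0.008094; check Q = 6.8410e-05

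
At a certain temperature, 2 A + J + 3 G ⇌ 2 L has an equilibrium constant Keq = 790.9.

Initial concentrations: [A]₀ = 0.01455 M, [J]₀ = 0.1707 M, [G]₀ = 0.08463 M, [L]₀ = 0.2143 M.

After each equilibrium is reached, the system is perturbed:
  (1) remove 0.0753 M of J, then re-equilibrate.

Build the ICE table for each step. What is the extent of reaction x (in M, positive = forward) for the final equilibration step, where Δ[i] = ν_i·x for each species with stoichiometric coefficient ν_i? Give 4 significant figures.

Q₀ = 2.0966e+06 vs Keq = 790.9 ⇒ Q>K, reverse
Step 1:
                    A           J           G           L
  Initial     0.01455      0.1707     0.08463      0.2143
  Change       0.0858      0.0429      0.1287     -0.0858
  Equil        0.1003      0.2136      0.2133      0.1285
  solve Keq expr → x = -0.0429; check Q = 790.9
Then remove 0.0753 M of J.
Step 2:
                    A           J           G           L
  Initial      0.1003      0.1383      0.2133      0.1285
  Change     0.007318    0.003659     0.01098   -0.007318
  Equil        0.1077       0.142      0.2243      0.1212
  solve Keq expr → x = -0.003659; check Q = 790.9

x = -0.003659 M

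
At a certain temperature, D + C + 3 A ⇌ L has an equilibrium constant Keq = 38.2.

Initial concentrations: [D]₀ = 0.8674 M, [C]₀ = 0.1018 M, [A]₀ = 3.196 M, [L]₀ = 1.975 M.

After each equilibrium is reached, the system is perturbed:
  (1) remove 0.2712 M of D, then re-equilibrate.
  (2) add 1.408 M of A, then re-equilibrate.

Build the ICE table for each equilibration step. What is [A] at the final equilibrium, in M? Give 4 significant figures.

[A]_eq = 4.303 M

Q₀ = 0.6851 vs Keq = 38.2 ⇒ Q<K, forward
Step 1:
                  D         C         A         L
  Initial    0.8674    0.1018     3.196     1.975
  Change    -0.0989   -0.0989   -0.2967    0.0989
  Equil      0.7685  0.002899     2.899     2.074
  solve Keq expr → x = 0.0989; check Q = 38.2
Then remove 0.2712 M of D.
Step 2:
                  D         C         A         L
  Initial    0.4973  0.002899     2.899     2.074
  Change   0.001542  0.001542  0.004627 -0.001542
  Equil      0.4988  0.004441     2.904     2.072
  solve Keq expr → x = -0.001542; check Q = 38.2
Then add 1.408 M of A.
Step 3:
                  D         C         A         L
  Initial    0.4988  0.004441     4.312     2.072
  Change  -0.003065 -0.003065 -0.009196  0.003065
  Equil      0.4958  0.001376     4.303     2.075
  solve Keq expr → x = 0.003065; check Q = 38.2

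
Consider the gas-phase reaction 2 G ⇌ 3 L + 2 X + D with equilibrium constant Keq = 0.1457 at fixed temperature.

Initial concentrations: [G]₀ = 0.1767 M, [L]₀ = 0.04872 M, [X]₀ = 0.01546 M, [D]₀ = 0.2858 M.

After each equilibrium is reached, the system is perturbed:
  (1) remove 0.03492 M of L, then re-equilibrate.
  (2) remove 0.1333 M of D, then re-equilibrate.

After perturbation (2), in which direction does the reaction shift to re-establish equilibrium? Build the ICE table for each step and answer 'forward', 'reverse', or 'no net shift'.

Direction: forward

Q₀ = 2.5301e-07 vs Keq = 0.1457 ⇒ Q<K, forward
Step 1:
                    G           L           X           D
  Initial      0.1767     0.04872     0.01546      0.2858
  Change      -0.1431      0.2147      0.1431     0.07156
  Equil       0.03358      0.2634      0.1586      0.3574
  solve Keq expr → x = 0.07156; check Q = 0.1457
Then remove 0.03492 M of L.
Step 2:
                    G           L           X           D
  Initial     0.03358      0.2285      0.1586      0.3574
  Change    -0.004394    0.006592    0.004394    0.002197
  Equil       0.02918      0.2351       0.163      0.3596
  solve Keq expr → x = 0.002197; check Q = 0.1457
Then remove 0.1333 M of D.
Step 3:
                    G           L           X           D
  Initial     0.02918      0.2351       0.163      0.2263
  Change    -0.004314    0.006472    0.004314    0.002157
  Equil       0.02487      0.2415      0.1673      0.2284
  solve Keq expr → x = 0.002157; check Q = 0.1457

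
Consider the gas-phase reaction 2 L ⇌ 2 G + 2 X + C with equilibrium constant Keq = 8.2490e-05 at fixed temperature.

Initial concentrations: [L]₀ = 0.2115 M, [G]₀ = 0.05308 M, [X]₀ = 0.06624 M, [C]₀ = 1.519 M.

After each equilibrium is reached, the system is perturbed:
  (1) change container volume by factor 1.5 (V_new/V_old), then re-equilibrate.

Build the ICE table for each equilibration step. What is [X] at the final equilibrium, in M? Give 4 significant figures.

[X]_eq = 0.04077 M

Q₀ = 4.1980e-04 vs Keq = 8.2490e-05 ⇒ Q>K, reverse
Step 1:
                    L           G           X           C
  init         0.2115     0.05308     0.06624       1.519
  Δ           0.01796    -0.01796    -0.01796   -0.008978
  eq           0.2295     0.03512     0.04828        1.51
  solve Keq expr → x = -0.008978; check Q = 8.2490e-05
Then change container volume by factor 1.5 (V_new/V_old).
Step 2:
                    L           G           X           C
  init          0.153     0.02342     0.03219       1.007
  Δ         -0.008578    0.008578    0.008578    0.004289
  eq           0.1444     0.03199     0.04077       1.011
  solve Keq expr → x = 0.004289; check Q = 8.2490e-05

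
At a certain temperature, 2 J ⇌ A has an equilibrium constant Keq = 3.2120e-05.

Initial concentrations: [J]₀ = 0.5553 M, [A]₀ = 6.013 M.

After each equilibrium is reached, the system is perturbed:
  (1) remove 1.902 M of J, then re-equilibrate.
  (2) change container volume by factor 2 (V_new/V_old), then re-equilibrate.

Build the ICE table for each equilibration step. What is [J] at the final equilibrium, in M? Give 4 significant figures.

Q₀ = 19.5 vs Keq = 3.2120e-05 ⇒ Q>K, reverse
Step 1:
                    J           A
  I            0.5553       6.013
  C             12.02      -6.008
  E             12.57    0.005076
  solve Keq expr → x = -6.008; check Q = 3.2120e-05
Then remove 1.902 M of J.
Step 2:
                    J           A
  I             10.67    0.005076
  C          0.002836   -0.001418
  E             10.67    0.003658
  solve Keq expr → x = -0.001418; check Q = 3.2120e-05
Then change container volume by factor 2 (V_new/V_old).
Step 3:
                    J           A
  I             5.336    0.001829
  C          0.001828 -9.1392e-04
  E             5.338  9.1517e-04
  solve Keq expr → x = -9.1392e-04; check Q = 3.2120e-05

[J]_eq = 5.338 M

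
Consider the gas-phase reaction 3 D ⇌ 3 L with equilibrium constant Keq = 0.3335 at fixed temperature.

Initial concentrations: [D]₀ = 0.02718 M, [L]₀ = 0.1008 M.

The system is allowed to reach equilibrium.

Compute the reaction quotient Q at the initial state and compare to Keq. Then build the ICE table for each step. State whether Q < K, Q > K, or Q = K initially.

Q₀ = 51.01; Q > K (proceeds reverse)

Q₀ = 51.01 vs Keq = 0.3335 ⇒ Q>K, reverse
Step 1:
                   D          L
  I          0.02718     0.1008
  C          0.04839   -0.04839
  E          0.07557    0.05241
  solve Keq expr → x = -0.01613; check Q = 0.3335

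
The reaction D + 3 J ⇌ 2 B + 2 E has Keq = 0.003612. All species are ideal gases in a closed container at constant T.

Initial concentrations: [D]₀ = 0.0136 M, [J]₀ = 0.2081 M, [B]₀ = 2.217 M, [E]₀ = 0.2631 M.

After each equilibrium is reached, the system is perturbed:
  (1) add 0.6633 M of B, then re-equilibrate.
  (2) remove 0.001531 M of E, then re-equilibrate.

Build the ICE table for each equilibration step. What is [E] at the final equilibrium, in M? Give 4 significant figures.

[E]_eq = 0.003964 M

Q₀ = 2776 vs Keq = 0.003612 ⇒ Q>K, reverse
Step 1:
                   D          J          B          E
  init        0.0136     0.2081      2.217     0.2631
  Δ           0.1289     0.3867    -0.2578    -0.2578
  eq          0.1425     0.5948      1.959   0.005312
  solve Keq expr → x = -0.1289; check Q = 0.003612
Then add 0.6633 M of B.
Step 2:
                   D          J          B          E
  init        0.1425     0.5948      2.623   0.005312
  Δ       6.5628e-04   0.001969  -0.001313  -0.001313
  eq          0.1432     0.5968      2.621   0.003999
  solve Keq expr → x = -6.5628e-04; check Q = 0.003612
Then remove 0.001531 M of E.
Step 3:
                   D          J          B          E
  init        0.1432     0.5968      2.621   0.002468
  Δ       -7.4790e-04  -0.002244   0.001496   0.001496
  eq          0.1424     0.5945      2.623   0.003964
  solve Keq expr → x = 7.4790e-04; check Q = 0.003612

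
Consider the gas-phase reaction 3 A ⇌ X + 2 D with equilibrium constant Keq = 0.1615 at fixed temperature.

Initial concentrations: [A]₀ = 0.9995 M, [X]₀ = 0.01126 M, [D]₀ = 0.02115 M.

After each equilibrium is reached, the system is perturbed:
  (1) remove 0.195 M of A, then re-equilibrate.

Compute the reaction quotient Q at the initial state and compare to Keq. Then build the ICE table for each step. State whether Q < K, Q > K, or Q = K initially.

Q₀ = 5.0444e-06; Q < K (proceeds forward)

Q₀ = 5.0444e-06 vs Keq = 0.1615 ⇒ Q<K, forward
Step 1:
                  A         X         D
  Initial    0.9995   0.01126   0.02115
  Change     -0.491    0.1637    0.3273
  Equil      0.5085    0.1749    0.3485
  solve Keq expr → x = 0.1637; check Q = 0.1615
Then remove 0.195 M of A.
Step 2:
                  A         X         D
  Initial    0.3135    0.1749    0.3485
  Change     0.0989  -0.03297  -0.06593
  Equil      0.4124    0.1419    0.2825
  solve Keq expr → x = -0.03297; check Q = 0.1615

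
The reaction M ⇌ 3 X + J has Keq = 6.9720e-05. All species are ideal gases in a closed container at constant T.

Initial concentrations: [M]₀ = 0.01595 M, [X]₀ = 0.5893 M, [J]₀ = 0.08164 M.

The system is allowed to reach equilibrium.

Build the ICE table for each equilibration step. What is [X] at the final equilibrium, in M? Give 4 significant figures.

[X]_eq = 0.3449 M

Q₀ = 1.047 vs Keq = 6.9720e-05 ⇒ Q>K, reverse
Step 1:
                  M         X         J
  Initial   0.01595    0.5893   0.08164
  Change    0.08147   -0.2444  -0.08147
  Equil     0.09742    0.3449 1.6559e-04
  solve Keq expr → x = -0.08147; check Q = 6.9720e-05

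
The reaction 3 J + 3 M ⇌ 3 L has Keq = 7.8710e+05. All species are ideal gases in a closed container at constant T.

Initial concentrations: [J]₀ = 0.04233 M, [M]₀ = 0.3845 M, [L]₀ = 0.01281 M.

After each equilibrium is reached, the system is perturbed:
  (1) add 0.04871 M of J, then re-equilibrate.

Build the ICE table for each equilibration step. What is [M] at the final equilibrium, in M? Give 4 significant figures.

[M]_eq = 0.2971 M

Q₀ = 0.4875 vs Keq = 7.8710e+05 ⇒ Q<K, forward
Step 1:
                  J         M         L
  init      0.04233    0.3845   0.01281
  Δ        -0.04065  -0.04065   0.04065
  eq       0.001684    0.3439   0.05346
  solve Keq expr → x = 0.01355; check Q = 7.8710e+05
Then add 0.04871 M of J.
Step 2:
                  J         M         L
  init      0.05039    0.3439   0.05346
  Δ        -0.04674  -0.04674   0.04674
  eq       0.003653    0.2971    0.1002
  solve Keq expr → x = 0.01558; check Q = 7.8710e+05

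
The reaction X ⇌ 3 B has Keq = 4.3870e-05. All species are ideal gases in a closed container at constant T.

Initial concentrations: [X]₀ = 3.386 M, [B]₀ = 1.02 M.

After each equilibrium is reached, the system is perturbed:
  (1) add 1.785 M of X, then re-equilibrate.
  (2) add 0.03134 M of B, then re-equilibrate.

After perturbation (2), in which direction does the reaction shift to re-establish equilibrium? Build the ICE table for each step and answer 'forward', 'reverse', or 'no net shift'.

Direction: reverse

Q₀ = 0.3134 vs Keq = 4.3870e-05 ⇒ Q>K, reverse
Step 1:
                    X           B
  Initial       3.386        1.02
  Change       0.3218     -0.9654
  Equil         3.708     0.05459
  solve Keq expr → x = -0.3218; check Q = 4.3870e-05
Then add 1.785 M of X.
Step 2:
                    X           B
  Initial       5.493     0.05459
  Change    -0.002544    0.007631
  Equil          5.49     0.06222
  solve Keq expr → x = 0.002544; check Q = 4.3870e-05
Then add 0.03134 M of B.
Step 3:
                    X           B
  Initial        5.49     0.09356
  Change      0.01043     -0.0313
  Equil         5.501     0.06226
  solve Keq expr → x = -0.01043; check Q = 4.3870e-05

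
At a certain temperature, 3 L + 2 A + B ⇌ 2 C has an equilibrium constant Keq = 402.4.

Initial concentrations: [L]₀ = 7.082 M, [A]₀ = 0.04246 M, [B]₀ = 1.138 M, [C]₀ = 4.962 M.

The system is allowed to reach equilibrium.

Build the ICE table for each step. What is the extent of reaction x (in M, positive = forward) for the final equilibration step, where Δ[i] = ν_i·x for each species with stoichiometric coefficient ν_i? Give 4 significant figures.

x = 0.01494 M

Q₀ = 33.79 vs Keq = 402.4 ⇒ Q<K, forward
Step 1:
                   L          A          B          C
  Initial      7.082    0.04246      1.138      4.962
  Change    -0.04482   -0.02988   -0.01494    0.02988
  Equil        7.037    0.01258      1.123      4.992
  solve Keq expr → x = 0.01494; check Q = 402.4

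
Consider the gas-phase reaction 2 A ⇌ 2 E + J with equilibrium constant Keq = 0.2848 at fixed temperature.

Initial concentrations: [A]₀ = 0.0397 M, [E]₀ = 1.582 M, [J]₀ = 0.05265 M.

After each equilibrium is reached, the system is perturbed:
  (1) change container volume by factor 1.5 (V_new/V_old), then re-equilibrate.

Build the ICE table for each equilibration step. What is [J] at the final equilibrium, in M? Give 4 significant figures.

Q₀ = 83.6 vs Keq = 0.2848 ⇒ Q>K, reverse
Step 1:
                  A         E         J
  init       0.0397     1.582   0.05265
  Δ          0.1002   -0.1002  -0.05011
  eq         0.1399     1.482  0.002539
  solve Keq expr → x = -0.05011; check Q = 0.2848
Then change container volume by factor 1.5 (V_new/V_old).
Step 2:
                  A         E         J
  init      0.09328    0.9879  0.001693
  Δ       -0.001514  0.001514 7.5718e-04
  eq        0.09177    0.9894   0.00245
  solve Keq expr → x = 7.5718e-04; check Q = 0.2848

[J]_eq = 0.00245 M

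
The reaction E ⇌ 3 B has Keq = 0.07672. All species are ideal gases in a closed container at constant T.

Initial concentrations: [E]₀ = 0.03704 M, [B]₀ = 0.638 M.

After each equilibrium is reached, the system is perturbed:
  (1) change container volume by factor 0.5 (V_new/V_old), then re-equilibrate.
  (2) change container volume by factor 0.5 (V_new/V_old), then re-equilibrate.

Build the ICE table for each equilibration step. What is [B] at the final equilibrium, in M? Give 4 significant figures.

[B]_eq = 0.4047 M

Q₀ = 7.011 vs Keq = 0.07672 ⇒ Q>K, reverse
Step 1:
                    E           B
  init        0.03704       0.638
  Δ             0.134     -0.4021
  eq           0.1711      0.2359
  solve Keq expr → x = -0.134; check Q = 0.07672
Then change container volume by factor 0.5 (V_new/V_old).
Step 2:
                    E           B
  init         0.3422      0.4718
  Δ           0.05329     -0.1599
  eq           0.3955      0.3119
  solve Keq expr → x = -0.05329; check Q = 0.07672
Then change container volume by factor 0.5 (V_new/V_old).
Step 3:
                    E           B
  init         0.7909      0.6238
  Δ           0.07303     -0.2191
  eq           0.8639      0.4047
  solve Keq expr → x = -0.07303; check Q = 0.07672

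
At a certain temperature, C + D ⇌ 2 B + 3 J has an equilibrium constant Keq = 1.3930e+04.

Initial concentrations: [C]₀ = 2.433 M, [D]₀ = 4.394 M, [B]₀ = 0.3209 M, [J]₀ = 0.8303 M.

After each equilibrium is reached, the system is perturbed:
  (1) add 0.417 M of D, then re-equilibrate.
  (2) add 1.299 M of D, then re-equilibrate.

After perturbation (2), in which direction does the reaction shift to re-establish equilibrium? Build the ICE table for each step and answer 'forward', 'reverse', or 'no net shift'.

Q₀ = 0.005514 vs Keq = 1.3930e+04 ⇒ Q<K, forward
Step 1:
                   C          D          B          J
  Initial      2.433      4.394     0.3209     0.8303
  Change      -2.162     -2.162      4.323      6.485
  Equil       0.2714      2.232      4.644      7.315
  solve Keq expr → x = 2.162; check Q = 1.3930e+04
Then add 0.417 M of D.
Step 2:
                   C          D          B          J
  Initial     0.2714      2.649      4.644      7.315
  Change    -0.02701   -0.02701    0.05403    0.08104
  Equil       0.2444      2.622      4.698      7.396
  solve Keq expr → x = 0.02701; check Q = 1.3930e+04
Then add 1.299 M of D.
Step 3:
                   C          D          B          J
  Initial     0.2444      3.921      4.698      7.396
  Change    -0.05774   -0.05774     0.1155     0.1732
  Equil       0.1867      3.864      4.814      7.569
  solve Keq expr → x = 0.05774; check Q = 1.3930e+04

Direction: forward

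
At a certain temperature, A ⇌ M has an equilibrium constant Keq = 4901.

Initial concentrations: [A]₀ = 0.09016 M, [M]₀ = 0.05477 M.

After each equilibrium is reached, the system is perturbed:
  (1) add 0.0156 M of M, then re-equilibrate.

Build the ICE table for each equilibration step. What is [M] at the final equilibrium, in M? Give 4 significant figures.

Q₀ = 0.6075 vs Keq = 4901 ⇒ Q<K, forward
Step 1:
                    A           M
  I           0.09016     0.05477
  C          -0.09013     0.09013
  E        2.9565e-05      0.1449
  solve Keq expr → x = 0.09013; check Q = 4901
Then add 0.0156 M of M.
Step 2:
                    A           M
  I        2.9565e-05      0.1605
  C        3.1824e-06 -3.1824e-06
  E        3.2748e-05      0.1605
  solve Keq expr → x = -3.1824e-06; check Q = 4901

[M]_eq = 0.1605 M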